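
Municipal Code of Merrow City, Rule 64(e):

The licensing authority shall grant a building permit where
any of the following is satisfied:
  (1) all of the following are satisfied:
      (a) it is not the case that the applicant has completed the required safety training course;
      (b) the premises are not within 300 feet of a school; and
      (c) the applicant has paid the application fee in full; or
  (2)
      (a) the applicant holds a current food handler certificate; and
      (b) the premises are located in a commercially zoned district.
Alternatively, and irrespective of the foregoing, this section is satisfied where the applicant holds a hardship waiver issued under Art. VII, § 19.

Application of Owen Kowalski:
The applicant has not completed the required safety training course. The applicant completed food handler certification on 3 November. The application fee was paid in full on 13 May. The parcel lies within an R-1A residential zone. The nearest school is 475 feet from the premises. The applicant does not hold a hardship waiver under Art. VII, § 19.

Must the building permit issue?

(a) not (safety training) — met.
(b) ≥300 ft from school — satisfied.
(c) fee paid — holds.
So (1) is satisfied (T AND T AND T).
(a) food handler cert. — met.
(b) commercially zoned — not met.
(2) = T AND F = false.
So Overall is satisfied (T OR F).
Exception (hardship waiver) — not satisfied.
Result: main true OR exception false → true.

Yes — granted.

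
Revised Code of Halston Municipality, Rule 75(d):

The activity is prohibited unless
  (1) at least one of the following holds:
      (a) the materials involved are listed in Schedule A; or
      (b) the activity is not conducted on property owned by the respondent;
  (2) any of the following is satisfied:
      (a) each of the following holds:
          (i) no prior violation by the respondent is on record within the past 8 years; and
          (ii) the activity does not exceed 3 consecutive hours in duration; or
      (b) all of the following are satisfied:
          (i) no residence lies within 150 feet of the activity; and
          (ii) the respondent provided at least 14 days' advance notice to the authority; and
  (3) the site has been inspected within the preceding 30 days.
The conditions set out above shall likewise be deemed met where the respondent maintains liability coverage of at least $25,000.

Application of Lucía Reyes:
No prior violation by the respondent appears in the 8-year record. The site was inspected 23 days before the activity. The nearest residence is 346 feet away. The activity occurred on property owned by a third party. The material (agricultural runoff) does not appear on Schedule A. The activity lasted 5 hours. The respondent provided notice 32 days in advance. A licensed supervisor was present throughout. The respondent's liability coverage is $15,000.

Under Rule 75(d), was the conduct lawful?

(a) Schedule A material — fails.
(b) not (own property) — satisfied.
(1) = F OR T = true.
(i) no prior violation — satisfied.
(ii) ≤ 3 hrs duration — fails.
(a): T AND F → false.
(i) no residence in 150 ft — holds.
(ii) ≥14 days' notice — satisfied.
(b): T AND T → true.
(2): F OR T → true.
(3) site inspected — met.
So Overall is satisfied (T AND T AND T).
Exception (coverage ≥ $25,000) — not satisfied.
Result: main true OR exception false → true.

Yes — lawful.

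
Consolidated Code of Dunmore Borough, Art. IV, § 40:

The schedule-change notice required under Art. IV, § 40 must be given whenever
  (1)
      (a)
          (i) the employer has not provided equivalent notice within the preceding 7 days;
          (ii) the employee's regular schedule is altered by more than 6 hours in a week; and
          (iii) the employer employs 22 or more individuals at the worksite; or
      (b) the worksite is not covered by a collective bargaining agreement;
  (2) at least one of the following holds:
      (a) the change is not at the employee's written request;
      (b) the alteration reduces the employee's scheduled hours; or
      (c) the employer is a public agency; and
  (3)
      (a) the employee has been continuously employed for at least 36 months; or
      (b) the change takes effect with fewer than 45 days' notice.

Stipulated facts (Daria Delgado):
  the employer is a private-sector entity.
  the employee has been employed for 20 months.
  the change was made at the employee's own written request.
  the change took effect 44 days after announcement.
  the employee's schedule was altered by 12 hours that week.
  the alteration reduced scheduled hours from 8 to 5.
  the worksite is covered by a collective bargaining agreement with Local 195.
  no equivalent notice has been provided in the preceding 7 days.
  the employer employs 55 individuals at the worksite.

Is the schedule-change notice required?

(i) no recent notice — met.
(ii) schedule shift > 6h — satisfied.
(iii) ≥ 22 at site — satisfied.
So (a) is satisfied (T AND T AND T).
(b) no CBA — not satisfied.
(1): T OR F → true.
(a) not employee-requested — fails.
(b) hours reduced — holds.
(c) public agency — fails.
(2): F OR T OR F → true.
(a) tenure ≥ 36 mo. — not met.
(b) < 45 days' notice — holds.
So (3) is satisfied (F OR T).
So Overall is satisfied (T AND T AND T).

Yes — required.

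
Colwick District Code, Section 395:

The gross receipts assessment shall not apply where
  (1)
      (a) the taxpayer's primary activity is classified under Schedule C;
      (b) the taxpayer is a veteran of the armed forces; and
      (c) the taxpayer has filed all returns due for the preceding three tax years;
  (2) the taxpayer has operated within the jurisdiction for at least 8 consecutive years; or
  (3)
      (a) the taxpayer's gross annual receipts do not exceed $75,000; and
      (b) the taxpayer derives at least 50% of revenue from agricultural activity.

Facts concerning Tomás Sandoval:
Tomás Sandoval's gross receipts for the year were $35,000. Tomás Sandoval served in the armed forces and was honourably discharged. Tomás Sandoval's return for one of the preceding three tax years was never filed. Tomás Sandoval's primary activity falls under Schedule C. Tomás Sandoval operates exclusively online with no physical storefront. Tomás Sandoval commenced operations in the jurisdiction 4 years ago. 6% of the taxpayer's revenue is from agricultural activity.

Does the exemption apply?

No — not exempt.

(a) Schedule C activity — met.
(b) veteran — satisfied.
(c) returns current — not satisfied.
(1) = T AND T AND F = false.
(2) ≥ 8 yrs in jurisdiction — not satisfied.
(a) receipts ≤ $75,000 — met.
(b) ≥50% agricultural — fails.
(3): T AND F → false.
Overall = F OR F OR F = false.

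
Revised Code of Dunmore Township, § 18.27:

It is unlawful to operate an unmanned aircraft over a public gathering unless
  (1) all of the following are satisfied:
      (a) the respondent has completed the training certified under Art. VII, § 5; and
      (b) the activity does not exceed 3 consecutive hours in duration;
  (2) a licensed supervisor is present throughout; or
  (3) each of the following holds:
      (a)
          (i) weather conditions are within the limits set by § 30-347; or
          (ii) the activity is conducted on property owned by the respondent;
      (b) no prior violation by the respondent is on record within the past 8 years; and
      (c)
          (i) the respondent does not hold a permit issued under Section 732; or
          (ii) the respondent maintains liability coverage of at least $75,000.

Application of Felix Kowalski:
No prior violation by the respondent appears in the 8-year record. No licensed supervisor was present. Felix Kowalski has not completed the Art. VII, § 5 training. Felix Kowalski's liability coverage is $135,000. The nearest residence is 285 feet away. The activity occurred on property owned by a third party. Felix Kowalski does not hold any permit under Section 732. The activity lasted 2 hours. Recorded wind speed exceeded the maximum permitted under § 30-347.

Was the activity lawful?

(a) training certified — not met.
(b) ≤ 3 hrs duration — met.
(1): F AND T → false.
(2) supervisor present — not met.
(i) weather ok — not met.
(ii) own property — fails.
So (a) is not satisfied (F OR F).
(b) no prior violation — satisfied.
(i) not (holds permit) — satisfied.
(ii) coverage ≥ $75,000 — holds.
(c) = T OR T = true.
(3) = F AND T AND T = false.
Overall = F OR F OR F = false.

No — unlawful.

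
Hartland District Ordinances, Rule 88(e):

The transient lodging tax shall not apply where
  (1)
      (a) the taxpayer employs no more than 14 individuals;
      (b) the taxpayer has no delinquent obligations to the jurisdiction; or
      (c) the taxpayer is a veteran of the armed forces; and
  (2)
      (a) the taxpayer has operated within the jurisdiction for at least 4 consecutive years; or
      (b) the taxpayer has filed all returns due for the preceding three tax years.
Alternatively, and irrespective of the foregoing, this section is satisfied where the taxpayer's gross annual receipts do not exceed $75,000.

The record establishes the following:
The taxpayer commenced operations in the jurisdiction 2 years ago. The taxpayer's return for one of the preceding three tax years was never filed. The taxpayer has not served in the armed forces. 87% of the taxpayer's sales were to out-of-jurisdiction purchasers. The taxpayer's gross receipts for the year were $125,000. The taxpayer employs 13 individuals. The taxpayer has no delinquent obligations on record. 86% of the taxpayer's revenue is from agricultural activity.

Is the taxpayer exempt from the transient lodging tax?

(a) ≤ 14 employees — satisfied.
(b) no delinquency — holds.
(c) veteran — not satisfied.
(1): T OR T OR F → true.
(a) ≥ 4 yrs in jurisdiction — fails.
(b) returns current — not met.
So (2) is not satisfied (F OR F).
Overall = T AND F = false.
Exception (receipts ≤ $75,000) — not satisfied.
Result: main false OR exception false → false.

No — not exempt.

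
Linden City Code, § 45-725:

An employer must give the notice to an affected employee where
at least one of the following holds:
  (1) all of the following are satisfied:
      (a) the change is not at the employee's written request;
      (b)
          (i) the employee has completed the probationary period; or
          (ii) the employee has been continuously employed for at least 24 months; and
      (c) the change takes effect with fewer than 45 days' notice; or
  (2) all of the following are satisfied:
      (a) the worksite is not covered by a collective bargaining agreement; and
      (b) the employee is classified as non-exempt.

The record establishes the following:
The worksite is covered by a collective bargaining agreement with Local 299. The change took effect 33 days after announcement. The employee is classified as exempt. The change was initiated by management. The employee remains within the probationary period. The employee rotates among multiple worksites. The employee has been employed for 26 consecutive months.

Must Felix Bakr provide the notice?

(a) not employee-requested — met.
(i) past probation — not satisfied.
(ii) tenure ≥ 24 mo. — met.
(b): F OR T → true.
(c) < 45 days' notice — holds.
So (1) is satisfied (T AND T AND T).
(a) no CBA — not met.
(b) non-exempt — not satisfied.
(2): F AND F → false.
So Overall is satisfied (T OR F).

Yes — required.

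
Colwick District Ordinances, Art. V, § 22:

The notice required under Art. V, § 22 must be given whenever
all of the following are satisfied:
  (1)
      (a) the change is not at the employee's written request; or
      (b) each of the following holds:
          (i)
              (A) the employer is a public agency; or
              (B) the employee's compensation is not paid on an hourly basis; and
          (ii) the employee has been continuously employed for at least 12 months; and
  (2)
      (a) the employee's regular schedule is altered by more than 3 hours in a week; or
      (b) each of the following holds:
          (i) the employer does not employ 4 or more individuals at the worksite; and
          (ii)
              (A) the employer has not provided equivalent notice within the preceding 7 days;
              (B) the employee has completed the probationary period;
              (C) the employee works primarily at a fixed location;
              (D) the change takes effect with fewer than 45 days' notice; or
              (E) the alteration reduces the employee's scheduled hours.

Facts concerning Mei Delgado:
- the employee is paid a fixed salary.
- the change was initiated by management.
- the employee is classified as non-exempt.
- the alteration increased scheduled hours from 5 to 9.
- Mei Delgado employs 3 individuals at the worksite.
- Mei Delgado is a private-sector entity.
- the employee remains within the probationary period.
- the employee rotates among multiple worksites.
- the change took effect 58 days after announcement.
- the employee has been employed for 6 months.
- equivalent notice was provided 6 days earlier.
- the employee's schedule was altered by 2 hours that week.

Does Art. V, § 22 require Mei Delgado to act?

(a) not employee-requested — holds.
(A) public agency — fails.
(B) not (hourly-paid) — satisfied.
So (i) is satisfied (F OR T).
(ii) tenure ≥ 12 mo. — not met.
(b) = T AND F = false.
(1) = T OR F = true.
(a) schedule shift > 3h — not satisfied.
(i) not (≥ 4 at site) — satisfied.
(A) no recent notice — not met.
(B) past probation — fails.
(C) fixed location — fails.
(D) < 45 days' notice — not met.
(E) hours reduced — not satisfied.
(ii): F OR F OR F OR F OR F → false.
(b) = T AND F = false.
(2) = F OR F = false.
Overall: T AND F → false.

No — not required.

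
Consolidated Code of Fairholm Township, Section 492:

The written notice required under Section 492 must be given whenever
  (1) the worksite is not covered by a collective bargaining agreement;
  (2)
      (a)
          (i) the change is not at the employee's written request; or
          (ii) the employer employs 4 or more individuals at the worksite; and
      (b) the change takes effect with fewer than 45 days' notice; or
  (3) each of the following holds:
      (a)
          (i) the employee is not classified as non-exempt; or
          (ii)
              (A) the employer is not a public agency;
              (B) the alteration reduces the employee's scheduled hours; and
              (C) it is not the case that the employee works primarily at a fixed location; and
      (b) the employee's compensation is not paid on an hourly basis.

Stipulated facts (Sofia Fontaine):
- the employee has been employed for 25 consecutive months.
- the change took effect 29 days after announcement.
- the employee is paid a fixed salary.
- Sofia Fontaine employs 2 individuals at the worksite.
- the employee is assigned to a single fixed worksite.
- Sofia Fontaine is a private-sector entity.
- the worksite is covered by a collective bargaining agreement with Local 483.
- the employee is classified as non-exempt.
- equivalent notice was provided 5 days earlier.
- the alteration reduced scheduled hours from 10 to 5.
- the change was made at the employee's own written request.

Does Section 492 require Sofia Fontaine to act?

No — not required.

(1) no CBA — not met.
(i) not employee-requested — not satisfied.
(ii) ≥ 4 at site — not met.
(a) = F OR F = false.
(b) < 45 days' notice — met.
(2) = F AND T = false.
(i) not (non-exempt) — not satisfied.
(A) not (public agency) — met.
(B) hours reduced — holds.
(C) not (fixed location) — fails.
So (ii) is not satisfied (T AND T AND F).
So (a) is not satisfied (F OR F).
(b) not (hourly-paid) — holds.
(3): F AND T → false.
Overall: F OR F OR F → false.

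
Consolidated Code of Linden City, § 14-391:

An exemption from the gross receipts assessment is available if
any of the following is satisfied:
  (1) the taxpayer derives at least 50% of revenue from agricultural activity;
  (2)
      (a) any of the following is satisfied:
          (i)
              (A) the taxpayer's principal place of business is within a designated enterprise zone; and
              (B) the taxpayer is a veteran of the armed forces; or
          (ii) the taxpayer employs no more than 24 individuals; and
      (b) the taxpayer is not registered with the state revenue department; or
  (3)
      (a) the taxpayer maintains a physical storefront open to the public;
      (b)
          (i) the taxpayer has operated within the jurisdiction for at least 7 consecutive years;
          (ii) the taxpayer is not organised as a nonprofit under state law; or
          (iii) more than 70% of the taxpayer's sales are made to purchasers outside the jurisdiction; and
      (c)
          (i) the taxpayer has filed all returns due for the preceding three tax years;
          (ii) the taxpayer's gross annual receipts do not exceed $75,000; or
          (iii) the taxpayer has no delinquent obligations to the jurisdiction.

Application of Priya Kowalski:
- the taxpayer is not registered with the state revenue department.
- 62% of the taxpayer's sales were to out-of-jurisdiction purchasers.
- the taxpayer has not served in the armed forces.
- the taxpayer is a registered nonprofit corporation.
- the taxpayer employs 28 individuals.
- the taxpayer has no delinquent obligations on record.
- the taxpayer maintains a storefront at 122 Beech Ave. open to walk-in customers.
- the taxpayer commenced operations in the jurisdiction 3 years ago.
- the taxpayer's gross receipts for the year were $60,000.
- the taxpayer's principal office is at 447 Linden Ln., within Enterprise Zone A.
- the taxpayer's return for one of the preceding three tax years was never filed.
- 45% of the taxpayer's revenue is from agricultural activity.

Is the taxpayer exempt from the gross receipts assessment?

No — not exempt.

(1) ≥50% agricultural — not satisfied.
(A) in enterprise zone — satisfied.
(B) veteran — fails.
So (i) is not satisfied (T AND F).
(ii) ≤ 24 employees — fails.
(a) = F OR F = false.
(b) not (state-registered) — met.
So (2) is not satisfied (F AND T).
(a) has storefront — holds.
(i) ≥ 7 yrs in jurisdiction — fails.
(ii) not (nonprofit) — not satisfied.
(iii) >70% out-of-jur. sales — fails.
So (b) is not satisfied (F OR F OR F).
(i) returns current — fails.
(ii) receipts ≤ $75,000 — satisfied.
(iii) no delinquency — holds.
(c): F OR T OR T → true.
(3): T AND F AND T → false.
So Overall is not satisfied (F OR F OR F).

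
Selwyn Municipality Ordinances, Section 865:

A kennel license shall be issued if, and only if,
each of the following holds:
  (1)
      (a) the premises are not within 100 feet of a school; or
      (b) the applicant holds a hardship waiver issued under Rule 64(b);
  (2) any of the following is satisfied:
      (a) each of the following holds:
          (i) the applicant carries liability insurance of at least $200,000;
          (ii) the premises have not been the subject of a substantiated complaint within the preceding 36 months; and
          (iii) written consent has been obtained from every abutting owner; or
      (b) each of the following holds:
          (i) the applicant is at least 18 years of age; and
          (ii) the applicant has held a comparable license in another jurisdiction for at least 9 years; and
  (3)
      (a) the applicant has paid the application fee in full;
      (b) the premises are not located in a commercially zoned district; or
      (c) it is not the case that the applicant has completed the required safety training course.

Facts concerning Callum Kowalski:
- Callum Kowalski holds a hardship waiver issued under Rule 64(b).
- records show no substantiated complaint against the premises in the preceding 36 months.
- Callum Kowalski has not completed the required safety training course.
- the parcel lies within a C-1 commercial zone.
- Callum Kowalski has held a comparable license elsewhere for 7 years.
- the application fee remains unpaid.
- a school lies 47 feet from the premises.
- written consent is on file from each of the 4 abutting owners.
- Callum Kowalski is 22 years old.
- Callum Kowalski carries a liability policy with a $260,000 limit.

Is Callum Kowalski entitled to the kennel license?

(a) ≥100 ft from school — not satisfied.
(b) hardship waiver — satisfied.
(1) = F OR T = true.
(i) insurance ≥ $200,000 — holds.
(ii) no complaint in 36 mo. — satisfied.
(iii) all abutters consent — satisfied.
(a) = T AND T AND T = true.
(i) age ≥ 18 — satisfied.
(ii) prior license ≥ 9 yr — fails.
(b) = T AND F = false.
So (2) is satisfied (T OR F).
(a) fee paid — not met.
(b) not (commercially zoned) — not satisfied.
(c) not (safety training) — holds.
(3) = F OR F OR T = true.
Overall = T AND T AND T = true.

Yes — granted.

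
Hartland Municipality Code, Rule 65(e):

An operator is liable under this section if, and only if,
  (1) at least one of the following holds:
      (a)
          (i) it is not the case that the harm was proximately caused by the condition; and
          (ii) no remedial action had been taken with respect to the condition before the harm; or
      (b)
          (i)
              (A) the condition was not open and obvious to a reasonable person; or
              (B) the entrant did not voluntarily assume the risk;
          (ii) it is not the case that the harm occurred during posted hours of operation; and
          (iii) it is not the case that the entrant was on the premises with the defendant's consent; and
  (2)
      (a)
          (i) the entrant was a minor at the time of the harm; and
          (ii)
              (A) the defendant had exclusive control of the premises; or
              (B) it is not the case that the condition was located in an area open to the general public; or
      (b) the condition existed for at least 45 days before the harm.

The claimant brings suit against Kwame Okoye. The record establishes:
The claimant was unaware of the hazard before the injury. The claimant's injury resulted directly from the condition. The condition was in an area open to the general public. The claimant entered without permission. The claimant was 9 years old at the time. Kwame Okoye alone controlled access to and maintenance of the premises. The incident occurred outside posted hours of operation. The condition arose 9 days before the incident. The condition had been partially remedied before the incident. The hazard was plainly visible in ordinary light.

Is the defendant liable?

(i) not (proximate cause) — not satisfied.
(ii) no remedial action — not satisfied.
So (a) is not satisfied (F AND F).
(A) not open/obvious — fails.
(B) no assumed risk — satisfied.
(i): F OR T → true.
(ii) not (during posted hours) — met.
(iii) not (consent to enter) — holds.
So (b) is satisfied (T AND T AND T).
(1): F OR T → true.
(i) entrant a minor — met.
(A) exclusive control — satisfied.
(B) not (public area) — not satisfied.
(ii) = T OR F = true.
So (a) is satisfied (T AND T).
(b) condition ≥45 days old — not met.
So (2) is satisfied (T OR F).
Overall: T AND T → true.

Yes — liable.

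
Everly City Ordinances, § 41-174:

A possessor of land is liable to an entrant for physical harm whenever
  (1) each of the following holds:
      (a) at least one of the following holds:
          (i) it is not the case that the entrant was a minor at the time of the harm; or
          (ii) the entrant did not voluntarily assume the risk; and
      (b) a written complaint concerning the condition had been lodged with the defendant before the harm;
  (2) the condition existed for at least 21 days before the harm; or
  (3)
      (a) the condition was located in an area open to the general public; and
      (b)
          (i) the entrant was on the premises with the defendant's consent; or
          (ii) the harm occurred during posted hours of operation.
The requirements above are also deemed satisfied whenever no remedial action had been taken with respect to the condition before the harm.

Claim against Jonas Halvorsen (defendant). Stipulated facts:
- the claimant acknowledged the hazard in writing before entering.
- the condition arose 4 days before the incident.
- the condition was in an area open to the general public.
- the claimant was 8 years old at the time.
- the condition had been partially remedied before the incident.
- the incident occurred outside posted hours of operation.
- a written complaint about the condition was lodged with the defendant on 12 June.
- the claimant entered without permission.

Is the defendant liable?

No — not liable.

(i) not (entrant a minor) — not satisfied.
(ii) no assumed risk — fails.
(a): F OR F → false.
(b) complaint lodged — satisfied.
(1) = F AND T = false.
(2) condition ≥21 days old — not satisfied.
(a) public area — met.
(i) consent to enter — not met.
(ii) during posted hours — not met.
(b) = F OR F = false.
(3): T AND F → false.
So Overall is not satisfied (F OR F OR F).
Exception (no remedial action) — not satisfied.
Result: main false OR exception false → false.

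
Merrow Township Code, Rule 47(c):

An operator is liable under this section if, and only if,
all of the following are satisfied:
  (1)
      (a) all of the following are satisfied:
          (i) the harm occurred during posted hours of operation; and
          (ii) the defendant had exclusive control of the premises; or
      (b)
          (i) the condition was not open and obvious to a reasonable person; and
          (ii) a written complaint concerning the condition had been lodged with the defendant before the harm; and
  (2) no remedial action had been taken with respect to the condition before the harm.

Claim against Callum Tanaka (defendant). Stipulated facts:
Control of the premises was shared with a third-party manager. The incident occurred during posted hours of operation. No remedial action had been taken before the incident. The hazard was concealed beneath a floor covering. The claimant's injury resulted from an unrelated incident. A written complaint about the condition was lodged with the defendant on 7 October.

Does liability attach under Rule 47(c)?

Yes — liable.

(i) during posted hours — satisfied.
(ii) exclusive control — not satisfied.
(a): T AND F → false.
(i) not open/obvious — holds.
(ii) complaint lodged — met.
(b): T AND T → true.
(1): F OR T → true.
(2) no remedial action — holds.
So Overall is satisfied (T AND T).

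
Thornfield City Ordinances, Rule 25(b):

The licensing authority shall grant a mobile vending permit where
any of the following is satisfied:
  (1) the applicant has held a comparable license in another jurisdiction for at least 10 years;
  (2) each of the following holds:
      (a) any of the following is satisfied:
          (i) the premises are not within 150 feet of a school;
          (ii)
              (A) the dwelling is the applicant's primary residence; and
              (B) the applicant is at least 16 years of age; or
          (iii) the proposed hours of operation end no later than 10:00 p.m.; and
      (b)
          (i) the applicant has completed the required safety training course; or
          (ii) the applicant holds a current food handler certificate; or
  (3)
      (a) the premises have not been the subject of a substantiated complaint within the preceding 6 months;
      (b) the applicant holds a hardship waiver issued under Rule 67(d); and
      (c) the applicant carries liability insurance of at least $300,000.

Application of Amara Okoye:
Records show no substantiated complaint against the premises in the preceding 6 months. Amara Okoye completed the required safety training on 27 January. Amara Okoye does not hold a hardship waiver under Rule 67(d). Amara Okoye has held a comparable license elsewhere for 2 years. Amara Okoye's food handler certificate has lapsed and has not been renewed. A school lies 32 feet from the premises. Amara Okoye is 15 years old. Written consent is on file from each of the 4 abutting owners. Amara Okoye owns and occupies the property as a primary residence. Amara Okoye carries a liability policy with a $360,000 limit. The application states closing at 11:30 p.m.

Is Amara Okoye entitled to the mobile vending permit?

No — denied.

(1) prior license ≥ 10 yr — fails.
(i) ≥150 ft from school — not satisfied.
(A) primary residence — satisfied.
(B) age ≥ 16 — fails.
So (ii) is not satisfied (T AND F).
(iii) closes by 10 p.m. — fails.
(a): F OR F OR F → false.
(i) safety training — satisfied.
(ii) food handler cert. — not satisfied.
So (b) is satisfied (T OR F).
(2) = F AND T = false.
(a) no complaint in 6 mo. — holds.
(b) hardship waiver — fails.
(c) insurance ≥ $300,000 — satisfied.
(3) = T AND F AND T = false.
So Overall is not satisfied (F OR F OR F).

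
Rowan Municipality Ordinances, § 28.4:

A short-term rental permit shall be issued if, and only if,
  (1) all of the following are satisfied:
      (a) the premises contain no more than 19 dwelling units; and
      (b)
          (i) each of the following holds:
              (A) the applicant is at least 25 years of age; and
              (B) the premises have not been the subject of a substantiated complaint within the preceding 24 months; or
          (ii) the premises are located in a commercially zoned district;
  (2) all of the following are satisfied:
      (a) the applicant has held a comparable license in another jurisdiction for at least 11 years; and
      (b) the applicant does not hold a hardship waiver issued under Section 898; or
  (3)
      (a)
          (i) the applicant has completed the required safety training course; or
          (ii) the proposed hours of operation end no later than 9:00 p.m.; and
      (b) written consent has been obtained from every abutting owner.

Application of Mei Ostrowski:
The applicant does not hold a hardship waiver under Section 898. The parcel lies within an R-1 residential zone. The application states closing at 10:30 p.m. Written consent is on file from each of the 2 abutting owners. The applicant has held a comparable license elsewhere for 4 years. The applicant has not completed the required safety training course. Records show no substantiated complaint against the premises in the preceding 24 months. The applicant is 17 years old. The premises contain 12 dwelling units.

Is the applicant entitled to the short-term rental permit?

No — denied.

(a) ≤ 19 units — holds.
(A) age ≥ 25 — not satisfied.
(B) no complaint in 24 mo. — holds.
(i) = F AND T = false.
(ii) commercially zoned — fails.
(b) = F OR F = false.
(1) = T AND F = false.
(a) prior license ≥ 11 yr — not met.
(b) not (hardship waiver) — satisfied.
So (2) is not satisfied (F AND T).
(i) safety training — fails.
(ii) closes by 9 p.m. — fails.
So (a) is not satisfied (F OR F).
(b) all abutters consent — satisfied.
(3) = F AND T = false.
So Overall is not satisfied (F OR F OR F).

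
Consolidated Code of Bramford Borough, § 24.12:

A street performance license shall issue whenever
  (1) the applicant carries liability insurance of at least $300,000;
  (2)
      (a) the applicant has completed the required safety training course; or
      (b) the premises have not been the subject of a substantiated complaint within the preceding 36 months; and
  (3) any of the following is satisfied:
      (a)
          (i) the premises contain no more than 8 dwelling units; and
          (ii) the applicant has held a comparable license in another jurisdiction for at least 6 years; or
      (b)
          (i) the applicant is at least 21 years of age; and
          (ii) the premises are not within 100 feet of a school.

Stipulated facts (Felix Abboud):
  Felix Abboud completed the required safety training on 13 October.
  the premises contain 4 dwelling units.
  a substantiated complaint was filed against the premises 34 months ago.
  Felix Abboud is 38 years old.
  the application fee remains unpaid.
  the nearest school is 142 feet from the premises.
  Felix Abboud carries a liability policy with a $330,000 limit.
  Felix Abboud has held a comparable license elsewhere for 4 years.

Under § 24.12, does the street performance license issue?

Yes — granted.

(1) insurance ≥ $300,000 — holds.
(a) safety training — met.
(b) no complaint in 36 mo. — not met.
So (2) is satisfied (T OR F).
(i) ≤ 8 units — holds.
(ii) prior license ≥ 6 yr — not met.
So (a) is not satisfied (T AND F).
(i) age ≥ 21 — satisfied.
(ii) ≥100 ft from school — holds.
So (b) is satisfied (T AND T).
(3) = F OR T = true.
So Overall is satisfied (T AND T AND T).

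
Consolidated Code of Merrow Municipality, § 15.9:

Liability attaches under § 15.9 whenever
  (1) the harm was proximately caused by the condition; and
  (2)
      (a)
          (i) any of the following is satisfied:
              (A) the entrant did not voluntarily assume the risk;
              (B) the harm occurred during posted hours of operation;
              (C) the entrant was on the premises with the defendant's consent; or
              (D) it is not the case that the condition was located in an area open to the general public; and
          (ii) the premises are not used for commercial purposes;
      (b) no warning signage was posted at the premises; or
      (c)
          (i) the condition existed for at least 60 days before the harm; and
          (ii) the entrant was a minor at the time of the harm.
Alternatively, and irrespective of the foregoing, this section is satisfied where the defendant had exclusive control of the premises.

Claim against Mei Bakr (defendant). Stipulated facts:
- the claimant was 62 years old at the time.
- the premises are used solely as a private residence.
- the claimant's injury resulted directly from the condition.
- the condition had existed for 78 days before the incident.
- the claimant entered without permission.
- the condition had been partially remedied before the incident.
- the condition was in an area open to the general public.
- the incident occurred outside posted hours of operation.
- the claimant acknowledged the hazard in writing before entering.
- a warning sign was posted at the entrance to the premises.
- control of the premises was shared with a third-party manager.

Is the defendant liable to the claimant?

No — not liable.

(1) proximate cause — satisfied.
(A) no assumed risk — fails.
(B) during posted hours — not satisfied.
(C) consent to enter — fails.
(D) not (public area) — not satisfied.
(i) = F OR F OR F OR F = false.
(ii) not (commercial use) — holds.
(a): F AND T → false.
(b) no signage posted — fails.
(i) condition ≥60 days old — satisfied.
(ii) entrant a minor — not satisfied.
So (c) is not satisfied (T AND F).
So (2) is not satisfied (F OR F OR F).
Overall: T AND F → false.
Exception (exclusive control) — not satisfied.
Result: main false OR exception false → false.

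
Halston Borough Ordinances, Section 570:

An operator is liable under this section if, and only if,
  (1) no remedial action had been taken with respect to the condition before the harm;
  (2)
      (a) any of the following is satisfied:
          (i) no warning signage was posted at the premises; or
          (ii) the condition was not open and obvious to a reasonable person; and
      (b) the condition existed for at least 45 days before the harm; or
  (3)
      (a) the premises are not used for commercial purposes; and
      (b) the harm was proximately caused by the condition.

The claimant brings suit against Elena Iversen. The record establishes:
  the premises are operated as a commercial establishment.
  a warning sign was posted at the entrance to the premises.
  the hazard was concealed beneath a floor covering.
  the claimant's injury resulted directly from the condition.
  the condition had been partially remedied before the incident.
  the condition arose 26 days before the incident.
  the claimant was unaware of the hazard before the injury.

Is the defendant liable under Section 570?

(1) no remedial action — not met.
(i) no signage posted — fails.
(ii) not open/obvious — holds.
(a) = F OR T = true.
(b) condition ≥45 days old — not met.
(2) = T AND F = false.
(a) not (commercial use) — fails.
(b) proximate cause — met.
(3) = F AND T = false.
Overall: F OR F OR F → false.

No — not liable.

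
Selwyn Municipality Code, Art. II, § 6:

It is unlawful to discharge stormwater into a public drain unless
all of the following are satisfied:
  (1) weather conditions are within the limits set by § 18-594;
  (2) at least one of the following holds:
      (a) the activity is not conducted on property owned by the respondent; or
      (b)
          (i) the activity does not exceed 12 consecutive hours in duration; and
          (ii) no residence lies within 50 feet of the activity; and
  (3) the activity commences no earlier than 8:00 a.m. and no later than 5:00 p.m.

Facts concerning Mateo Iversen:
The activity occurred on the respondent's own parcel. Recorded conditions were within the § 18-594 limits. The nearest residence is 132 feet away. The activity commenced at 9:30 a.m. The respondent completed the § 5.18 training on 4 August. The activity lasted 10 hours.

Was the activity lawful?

(1) weather ok — satisfied.
(a) not (own property) — not satisfied.
(i) ≤ 12 hrs duration — met.
(ii) no residence in 50 ft — satisfied.
So (b) is satisfied (T AND T).
So (2) is satisfied (F OR T).
(3) start within hours — met.
Overall = T AND T AND T = true.

Yes — lawful.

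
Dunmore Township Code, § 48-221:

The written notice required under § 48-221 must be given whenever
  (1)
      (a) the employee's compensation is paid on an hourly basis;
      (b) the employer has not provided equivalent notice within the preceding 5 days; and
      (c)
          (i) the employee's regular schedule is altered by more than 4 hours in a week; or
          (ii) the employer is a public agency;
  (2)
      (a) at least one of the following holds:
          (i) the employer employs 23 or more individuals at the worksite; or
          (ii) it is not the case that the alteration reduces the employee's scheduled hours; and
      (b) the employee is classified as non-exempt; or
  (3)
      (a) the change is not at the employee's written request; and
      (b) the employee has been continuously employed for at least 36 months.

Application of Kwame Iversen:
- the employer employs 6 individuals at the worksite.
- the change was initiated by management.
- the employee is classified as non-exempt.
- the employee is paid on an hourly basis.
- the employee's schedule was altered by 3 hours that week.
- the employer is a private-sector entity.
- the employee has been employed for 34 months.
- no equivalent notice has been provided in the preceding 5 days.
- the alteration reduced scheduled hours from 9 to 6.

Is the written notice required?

(a) hourly-paid — met.
(b) no recent notice — holds.
(i) schedule shift > 4h — not met.
(ii) public agency — not satisfied.
(c): F OR F → false.
(1) = T AND T AND F = false.
(i) ≥ 23 at site — fails.
(ii) not (hours reduced) — not satisfied.
(a) = F OR F = false.
(b) non-exempt — holds.
(2): F AND T → false.
(a) not employee-requested — satisfied.
(b) tenure ≥ 36 mo. — fails.
(3) = T AND F = false.
So Overall is not satisfied (F OR F OR F).

No — not required.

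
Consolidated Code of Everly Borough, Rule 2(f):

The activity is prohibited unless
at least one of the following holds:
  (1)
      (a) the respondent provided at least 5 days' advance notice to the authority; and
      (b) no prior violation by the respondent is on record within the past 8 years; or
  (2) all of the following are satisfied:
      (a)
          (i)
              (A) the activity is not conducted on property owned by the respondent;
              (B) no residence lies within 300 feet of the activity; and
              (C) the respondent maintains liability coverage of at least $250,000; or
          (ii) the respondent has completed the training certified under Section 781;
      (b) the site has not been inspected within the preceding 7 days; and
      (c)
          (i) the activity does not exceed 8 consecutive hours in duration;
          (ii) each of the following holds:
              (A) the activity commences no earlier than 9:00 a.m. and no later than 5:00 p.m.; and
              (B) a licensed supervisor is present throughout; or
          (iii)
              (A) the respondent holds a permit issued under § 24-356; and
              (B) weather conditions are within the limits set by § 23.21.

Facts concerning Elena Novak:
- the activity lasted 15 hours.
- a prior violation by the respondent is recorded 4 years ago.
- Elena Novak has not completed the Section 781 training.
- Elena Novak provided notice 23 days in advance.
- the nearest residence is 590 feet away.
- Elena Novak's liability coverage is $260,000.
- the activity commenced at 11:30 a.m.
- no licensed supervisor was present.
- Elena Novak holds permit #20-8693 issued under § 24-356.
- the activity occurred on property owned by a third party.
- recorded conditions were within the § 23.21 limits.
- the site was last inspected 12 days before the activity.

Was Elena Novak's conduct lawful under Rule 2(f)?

(a) ≥5 days' notice — holds.
(b) no prior violation — fails.
(1) = T AND F = false.
(A) not (own property) — holds.
(B) no residence in 300 ft — met.
(C) coverage ≥ $250,000 — satisfied.
(i) = T AND T AND T = true.
(ii) training certified — fails.
So (a) is satisfied (T OR F).
(b) not (site inspected) — holds.
(i) ≤ 8 hrs duration — not met.
(A) start within hours — satisfied.
(B) supervisor present — not satisfied.
(ii): T AND F → false.
(A) holds permit — holds.
(B) weather ok — satisfied.
So (iii) is satisfied (T AND T).
(c) = F OR F OR T = true.
So (2) is satisfied (T AND T AND T).
Overall: F OR T → true.

Yes — lawful.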